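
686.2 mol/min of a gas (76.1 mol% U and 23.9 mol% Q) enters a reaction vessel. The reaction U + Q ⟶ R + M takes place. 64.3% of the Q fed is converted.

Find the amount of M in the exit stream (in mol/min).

Q reacted = 0.643 × 164 = 105.5 mol/min; ν_Q = −1, so ξ = 105.5/1 = 105.5 mol/min.
Outlet amounts (n = n₀ + ν ξ):
  U: 522.2 − 1(105.5) = 416.7
  Q: 164 − 1(105.5) = 58.55
  R: 0 + 1(105.5) = 105.5
  M: 0 + 1(105.5) = 105.5

105 mol/min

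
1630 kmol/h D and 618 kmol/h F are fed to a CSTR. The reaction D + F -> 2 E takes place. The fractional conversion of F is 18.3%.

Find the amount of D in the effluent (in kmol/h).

1520 kmol/h

F reacted = 0.183 × 618 = 113.1 kmol/h; ν_F = −1, so ξ = 113.1/1 = 113.1 kmol/h.
Outlet amounts (n = n₀ + ν ξ):
  D: 1630 − 1(113.1) = 1517
  F: 618 − 1(113.1) = 504.9
  E: 0 + 2(113.1) = 226.2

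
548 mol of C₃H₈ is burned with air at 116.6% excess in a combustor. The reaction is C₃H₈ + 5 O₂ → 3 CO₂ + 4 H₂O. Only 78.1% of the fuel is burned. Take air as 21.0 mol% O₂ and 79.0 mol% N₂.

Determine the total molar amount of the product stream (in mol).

Stoichiometric O₂ = 5 × 548 = 2740 mol; O₂ fed = 2740 × 2.166 = 5935 mol.
N₂ fed = 5935 × 79/21 = 22330 mol.
Fuel reacted = 0.781 × 548 → ξ = 428 mol.
Outlet (n = n₀ + ν ξ):
  C₃H₈: 548 − 1(428) = 120
  O₂: 5935 − 5(428) = 3795
  N₂: 22330 (inert)
  CO₂: 0 + 3(428) = 1284
  H₂O: 0 + 4(428) = 1712
Total out = 120 + 3795 + 22330 + 1284 + 1712 = 29240 mol.

29200 mol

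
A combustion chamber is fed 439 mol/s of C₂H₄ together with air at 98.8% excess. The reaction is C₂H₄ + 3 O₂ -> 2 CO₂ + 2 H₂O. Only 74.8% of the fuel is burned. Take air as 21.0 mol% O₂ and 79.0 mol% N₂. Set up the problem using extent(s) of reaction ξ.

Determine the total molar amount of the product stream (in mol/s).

Stoichiometric O₂ = 3 × 439 = 1317 mol/s; O₂ fed = 1317 × 1.988 = 2618 mol/s.
N₂ fed = 2618 × 79/21 = 9849 mol/s.
Fuel reacted = 0.748 × 439 → ξ = 328.4 mol/s.
Outlet (n = n₀ + ν ξ):
  C₂H₄: 439 − 1(328.4) = 110.6
  O₂: 2618 − 3(328.4) = 1633
  N₂: 9849 (inert)
  CO₂: 0 + 2(328.4) = 656.7
  H₂O: 0 + 2(328.4) = 656.7
Total out = 110.6 + 1633 + 9849 + 656.7 + 656.7 = 12910 mol/s.

12900 mol/s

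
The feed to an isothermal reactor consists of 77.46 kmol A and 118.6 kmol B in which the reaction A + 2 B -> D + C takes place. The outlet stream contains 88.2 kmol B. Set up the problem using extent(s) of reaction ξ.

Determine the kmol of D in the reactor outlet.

15.2 kmol

For B: n = n₀ − 2ξ → 88.2 = 118.6 − 2ξ, giving ξ = 15.2 kmol.
Outlet amounts (n = n₀ + ν ξ):
  A: 77.46 − 1(15.2) = 62.26
  B: 118.6 − 2(15.2) = 88.2
  D: 0 + 1(15.2) = 15.2
  C: 0 + 1(15.2) = 15.2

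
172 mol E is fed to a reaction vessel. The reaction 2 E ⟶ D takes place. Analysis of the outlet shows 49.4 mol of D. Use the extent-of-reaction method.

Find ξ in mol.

ξ = 49.4 mol

For D: n = n₀ + 1ξ → 49.4 = 0 + 1ξ, giving ξ = 49.4 mol.
Outlet amounts (n = n₀ + ν ξ):
  E: 172 − 2(49.4) = 73.2
  D: 0 + 1(49.4) = 49.4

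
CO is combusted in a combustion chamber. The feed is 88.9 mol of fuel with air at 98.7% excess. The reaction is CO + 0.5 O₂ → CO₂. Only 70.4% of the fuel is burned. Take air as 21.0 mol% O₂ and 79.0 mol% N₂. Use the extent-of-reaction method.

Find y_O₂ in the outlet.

0.119

Stoichiometric O₂ = 0.5 × 88.9 = 44.45 mol; O₂ fed = 44.45 × 1.987 = 88.32 mol.
N₂ fed = 88.32 × 79/21 = 332.3 mol.
Fuel reacted = 0.704 × 88.9 → ξ = 62.59 mol.
Outlet (n = n₀ + ν ξ):
  CO: 88.9 − 1(62.59) = 26.31
  O₂: 88.32 − 0.5(62.59) = 57.03
  N₂: 332.3 (inert)
  CO₂: 0 + 1(62.59) = 62.59
Total out = 478.2 mol; y_O₂ = 57.03 / 478.2 = 0.1193.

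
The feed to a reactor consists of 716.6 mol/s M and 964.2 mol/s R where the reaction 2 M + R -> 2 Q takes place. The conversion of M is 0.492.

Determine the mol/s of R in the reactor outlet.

M reacted = 0.492 × 716.6 = 352.6 mol/s; ν_M = −2, so ξ = 352.6/2 = 176.3 mol/s.
Outlet amounts (n = n₀ + ν ξ):
  M: 716.6 − 2(176.3) = 364
  R: 964.2 − 1(176.3) = 787.9
  Q: 0 + 2(176.3) = 352.6

788 mol/s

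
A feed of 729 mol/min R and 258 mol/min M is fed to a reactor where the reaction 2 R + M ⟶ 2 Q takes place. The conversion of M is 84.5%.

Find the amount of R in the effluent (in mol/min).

293 mol/min

M reacted = 0.845 × 258 = 218 mol/min; ν_M = −1, so ξ = 218/1 = 218 mol/min.
Outlet amounts (n = n₀ + ν ξ):
  R: 729 − 2(218) = 293
  M: 258 − 1(218) = 39.99
  Q: 0 + 2(218) = 436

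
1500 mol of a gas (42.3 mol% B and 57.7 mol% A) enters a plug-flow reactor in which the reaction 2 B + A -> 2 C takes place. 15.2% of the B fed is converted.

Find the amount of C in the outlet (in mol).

96.4 mol

B reacted = 0.152 × 634.5 = 96.44 mol; ν_B = −2, so ξ = 96.44/2 = 48.22 mol.
Outlet amounts (n = n₀ + ν ξ):
  B: 634.5 − 2(48.22) = 538.1
  A: 865.5 − 1(48.22) = 817.3
  C: 0 + 2(48.22) = 96.44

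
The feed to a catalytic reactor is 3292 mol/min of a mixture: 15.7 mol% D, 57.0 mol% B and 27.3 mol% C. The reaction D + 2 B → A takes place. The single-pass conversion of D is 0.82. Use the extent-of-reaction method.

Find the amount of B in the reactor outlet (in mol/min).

1030 mol/min

D reacted = 0.82 × 516.8 = 423.8 mol/min; ν_D = −1, so ξ = 423.8/1 = 423.8 mol/min.
Outlet amounts (n = n₀ + ν ξ):
  D: 516.8 − 1(423.8) = 93.03
  B: 1876 − 2(423.8) = 1029
  A: 0 + 1(423.8) = 423.8
  C: 898.7 (inert)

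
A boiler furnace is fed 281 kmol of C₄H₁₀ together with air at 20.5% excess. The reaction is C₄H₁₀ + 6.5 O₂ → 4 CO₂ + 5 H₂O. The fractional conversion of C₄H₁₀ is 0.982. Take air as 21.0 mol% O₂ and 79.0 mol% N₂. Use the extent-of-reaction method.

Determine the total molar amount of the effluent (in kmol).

Stoichiometric O₂ = 6.5 × 281 = 1826 kmol; O₂ fed = 1826 × 1.205 = 2201 kmol.
N₂ fed = 2201 × 79/21 = 8280 kmol.
Fuel reacted = 0.982 × 281 → ξ = 275.9 kmol.
Outlet (n = n₀ + ν ξ):
  C₄H₁₀: 281 − 1(275.9) = 5.058
  O₂: 2201 − 6.5(275.9) = 407.3
  N₂: 8280 (inert)
  CO₂: 0 + 4(275.9) = 1104
  H₂O: 0 + 5(275.9) = 1380
Total out = 5.058 + 407.3 + 8280 + 1104 + 1380 = 11180 kmol.

11200 kmol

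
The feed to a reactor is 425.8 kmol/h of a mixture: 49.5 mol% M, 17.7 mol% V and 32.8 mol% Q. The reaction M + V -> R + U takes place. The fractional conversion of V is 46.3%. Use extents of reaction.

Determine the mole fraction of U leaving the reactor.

V reacted = 0.463 × 75.37 = 34.89 kmol/h; ν_V = −1, so ξ = 34.89/1 = 34.89 kmol/h.
Outlet amounts (n = n₀ + ν ξ):
  M: 210.8 − 1(34.89) = 175.9
  V: 75.37 − 1(34.89) = 40.47
  R: 0 + 1(34.89) = 34.89
  U: 0 + 1(34.89) = 34.89
  Q: 139.7 (inert)
Total out = 425.8 kmol/h; y_U = 34.89 / 425.8 = 0.08195.

0.082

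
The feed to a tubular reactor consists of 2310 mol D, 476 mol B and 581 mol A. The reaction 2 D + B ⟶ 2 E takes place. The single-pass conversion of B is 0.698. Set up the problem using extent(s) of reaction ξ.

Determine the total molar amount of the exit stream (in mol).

3030 mol

B reacted = 0.698 × 476 = 332.2 mol; ν_B = −1, so ξ = 332.2/1 = 332.2 mol.
Outlet amounts (n = n₀ + ν ξ):
  D: 2310 − 2(332.2) = 1646
  B: 476 − 1(332.2) = 143.8
  E: 0 + 2(332.2) = 664.5
  A: 581 (inert)
Total out = 1646 + 143.8 + 664.5 + 581 = 3035 mol.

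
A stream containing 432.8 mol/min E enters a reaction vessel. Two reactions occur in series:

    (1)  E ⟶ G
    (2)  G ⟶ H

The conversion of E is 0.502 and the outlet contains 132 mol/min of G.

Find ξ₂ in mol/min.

ξ₂ = 85.3 mol/min

Conversion of E: E consumed = 1ξ₁ = 0.502 × 432.8 → ξ₁ = 217.3 mol/min.
G balance: n_G = 0 + 1ξ₁ − 1ξ₂ = 132 → ξ₂ = (1·217.3 − 132)/1 = 85.27 mol/min.
Outlet amounts (n = n₀ + Σ ν·ξ):
  E: 432.8 − 1(217.3) = 215.5
  G: 0 + 1(217.3) − 1(85.27) = 132
  H: 0 + 1(85.27) = 85.27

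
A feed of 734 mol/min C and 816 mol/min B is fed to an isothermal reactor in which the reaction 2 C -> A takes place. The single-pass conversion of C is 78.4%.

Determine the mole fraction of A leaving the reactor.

C reacted = 0.784 × 734 = 575.5 mol/min; ν_C = −2, so ξ = 575.5/2 = 287.7 mol/min.
Outlet amounts (n = n₀ + ν ξ):
  C: 734 − 2(287.7) = 158.5
  A: 0 + 1(287.7) = 287.7
  B: 816 (inert)
Total out = 1262 mol/min; y_A = 287.7 / 1262 = 0.2279.

0.228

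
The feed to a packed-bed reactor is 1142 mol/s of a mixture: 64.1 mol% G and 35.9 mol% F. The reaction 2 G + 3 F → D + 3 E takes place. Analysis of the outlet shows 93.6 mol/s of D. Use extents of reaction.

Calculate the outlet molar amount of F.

For D: n = n₀ + 1ξ → 93.6 = 0 + 1ξ, giving ξ = 93.6 mol/s.
Outlet amounts (n = n₀ + ν ξ):
  G: 732 − 2(93.6) = 544.8
  F: 410 − 3(93.6) = 129.2
  D: 0 + 1(93.6) = 93.6
  E: 0 + 3(93.6) = 280.8

129 mol/s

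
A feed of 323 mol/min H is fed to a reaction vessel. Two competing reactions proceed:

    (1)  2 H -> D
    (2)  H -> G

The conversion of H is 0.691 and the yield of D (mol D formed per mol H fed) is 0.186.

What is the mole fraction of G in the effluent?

Yield of D: 1ξ₁ / 323 = 0.186 → ξ₁ = 60.08 mol/min.
Conversion of H: 2ξ₁ + 1ξ₂ = 0.691 × 323 = 223.2 → ξ₂ = 103 mol/min.
Outlet amounts (n = n₀ + Σ ν·ξ):
  H: 323 − 2(60.08) − 1(103) = 99.81
  D: 0 + 1(60.08) = 60.08
  G: 0 + 1(103) = 103
Total out = 262.9 mol/min; y_G = 103 / 262.9 = 0.3919.

0.392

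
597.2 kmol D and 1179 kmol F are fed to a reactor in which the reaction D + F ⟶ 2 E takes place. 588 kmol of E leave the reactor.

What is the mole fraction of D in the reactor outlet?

0.171

For E: n = n₀ + 2ξ → 588 = 0 + 2ξ, giving ξ = 294 kmol.
Outlet amounts (n = n₀ + ν ξ):
  D: 597.2 − 1(294) = 303.2
  F: 1179 − 1(294) = 885
  E: 0 + 2(294) = 588
Total out = 1776 kmol; y_D = 303.2 / 1776 = 0.1707.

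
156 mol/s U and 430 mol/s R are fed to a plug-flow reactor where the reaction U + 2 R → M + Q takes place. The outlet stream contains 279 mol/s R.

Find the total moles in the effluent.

510 mol/s

For R: n = n₀ − 2ξ → 279 = 430 − 2ξ, giving ξ = 75.5 mol/s.
Outlet amounts (n = n₀ + ν ξ):
  U: 156 − 1(75.5) = 80.5
  R: 430 − 2(75.5) = 279
  M: 0 + 1(75.5) = 75.5
  Q: 0 + 1(75.5) = 75.5
Total out = 80.5 + 279 + 75.5 + 75.5 = 510.5 mol/s.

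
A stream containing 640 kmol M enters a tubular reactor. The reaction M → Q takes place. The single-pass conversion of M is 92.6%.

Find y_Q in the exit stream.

0.926

M reacted = 0.926 × 640 = 592.6 kmol; ν_M = −1, so ξ = 592.6/1 = 592.6 kmol.
Outlet amounts (n = n₀ + ν ξ):
  M: 640 − 1(592.6) = 47.36
  Q: 0 + 1(592.6) = 592.6
Total out = 640 kmol; y_Q = 592.6 / 640 = 0.926.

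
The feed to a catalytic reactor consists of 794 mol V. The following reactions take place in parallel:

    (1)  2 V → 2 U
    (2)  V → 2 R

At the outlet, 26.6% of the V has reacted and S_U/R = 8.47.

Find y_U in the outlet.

Conversion of V: V consumed = 0.266 × 794 = 211.2 mol = 2ξ₁ + 1ξ₂.
Selectivity: 2ξ₁ / (2ξ₂) = 8.47 → ξ₁ = 8.47 ξ₂.
Substitute: (2·8.47 + 1) ξ₂ = 211.2 → ξ₂ = 11.77 mol, ξ₁ = 99.72 mol.
Outlet amounts (n = n₀ + Σ ν·ξ):
  V: 794 − 2(99.72) − 1(11.77) = 582.8
  U: 0 + 2(99.72) = 199.4
  R: 0 + 2(11.77) = 23.55
Total out = 805.8 mol; y_U = 199.4 / 805.8 = 0.2475.

0.248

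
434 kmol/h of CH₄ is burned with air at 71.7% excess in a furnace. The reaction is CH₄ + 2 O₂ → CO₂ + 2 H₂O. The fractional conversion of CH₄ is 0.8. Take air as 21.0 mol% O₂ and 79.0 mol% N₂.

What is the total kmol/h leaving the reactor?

Stoichiometric O₂ = 2 × 434 = 868 kmol/h; O₂ fed = 868 × 1.717 = 1490 kmol/h.
N₂ fed = 1490 × 79/21 = 5607 kmol/h.
Fuel reacted = 0.8 × 434 → ξ = 347.2 kmol/h.
Outlet (n = n₀ + ν ξ):
  CH₄: 434 − 1(347.2) = 86.8
  O₂: 1490 − 2(347.2) = 796
  N₂: 5607 (inert)
  CO₂: 0 + 1(347.2) = 347.2
  H₂O: 0 + 2(347.2) = 694.4
Total out = 86.8 + 796 + 5607 + 347.2 + 694.4 = 7531 kmol/h.

7530 kmol/h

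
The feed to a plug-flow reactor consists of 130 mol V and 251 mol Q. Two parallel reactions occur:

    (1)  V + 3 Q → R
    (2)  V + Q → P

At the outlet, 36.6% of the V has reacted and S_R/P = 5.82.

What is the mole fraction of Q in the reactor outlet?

Conversion of V: V consumed = 0.366 × 130 = 47.58 mol = 1ξ₁ + 1ξ₂.
Selectivity: 1ξ₁ / (1ξ₂) = 5.82 → ξ₁ = 5.82 ξ₂.
Substitute: (1·5.82 + 1) ξ₂ = 47.58 → ξ₂ = 6.977 mol, ξ₁ = 40.6 mol.
Outlet amounts (n = n₀ + Σ ν·ξ):
  V: 130 − 1(40.6) − 1(6.977) = 82.42
  Q: 251 − 3(40.6) − 1(6.977) = 122.2
  R: 0 + 1(40.6) = 40.6
  P: 0 + 1(6.977) = 6.977
Total out = 252.2 mol; y_Q = 122.2 / 252.2 = 0.4846.

0.485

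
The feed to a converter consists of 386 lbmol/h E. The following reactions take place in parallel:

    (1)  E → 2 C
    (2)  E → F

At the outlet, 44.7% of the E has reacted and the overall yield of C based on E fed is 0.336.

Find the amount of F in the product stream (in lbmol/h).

Yield of C: 2ξ₁ / 386 = 0.336 → ξ₁ = 64.85 lbmol/h.
Conversion of E: 1ξ₁ + 1ξ₂ = 0.447 × 386 = 172.5 → ξ₂ = 107.7 lbmol/h.
Outlet amounts (n = n₀ + Σ ν·ξ):
  E: 386 − 1(64.85) − 1(107.7) = 213.5
  C: 0 + 2(64.85) = 129.7
  F: 0 + 1(107.7) = 107.7

108 lbmol/h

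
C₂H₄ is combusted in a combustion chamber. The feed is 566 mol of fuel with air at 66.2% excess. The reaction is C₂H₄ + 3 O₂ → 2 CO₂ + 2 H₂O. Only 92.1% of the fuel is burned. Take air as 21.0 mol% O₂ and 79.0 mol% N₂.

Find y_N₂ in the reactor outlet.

Stoichiometric O₂ = 3 × 566 = 1698 mol; O₂ fed = 1698 × 1.662 = 2822 mol.
N₂ fed = 2822 × 79/21 = 10620 mol.
Fuel reacted = 0.921 × 566 → ξ = 521.3 mol.
Outlet (n = n₀ + ν ξ):
  C₂H₄: 566 − 1(521.3) = 44.71
  O₂: 2822 − 3(521.3) = 1258
  N₂: 10620 (inert)
  CO₂: 0 + 2(521.3) = 1043
  H₂O: 0 + 2(521.3) = 1043
Total out = 14000 mol; y_N₂ = 10620 / 14000 = 0.7581.

0.758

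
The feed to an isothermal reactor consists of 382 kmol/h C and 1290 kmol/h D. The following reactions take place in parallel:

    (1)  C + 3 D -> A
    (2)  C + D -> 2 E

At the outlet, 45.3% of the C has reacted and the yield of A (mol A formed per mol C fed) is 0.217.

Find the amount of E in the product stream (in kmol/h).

180 kmol/h

Yield of A: 1ξ₁ / 382 = 0.217 → ξ₁ = 82.89 kmol/h.
Conversion of C: 1ξ₁ + 1ξ₂ = 0.453 × 382 = 173 → ξ₂ = 90.15 kmol/h.
Outlet amounts (n = n₀ + Σ ν·ξ):
  C: 382 − 1(82.89) − 1(90.15) = 209
  D: 1290 − 3(82.89) − 1(90.15) = 951.2
  A: 0 + 1(82.89) = 82.89
  E: 0 + 2(90.15) = 180.3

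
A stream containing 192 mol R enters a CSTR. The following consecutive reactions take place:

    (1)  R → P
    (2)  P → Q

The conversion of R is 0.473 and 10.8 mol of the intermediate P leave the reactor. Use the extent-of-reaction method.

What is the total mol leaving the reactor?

192 mol

Conversion of R: R consumed = 1ξ₁ = 0.473 × 192 → ξ₁ = 90.82 mol.
P balance: n_P = 0 + 1ξ₁ − 1ξ₂ = 10.8 → ξ₂ = (1·90.82 − 10.8)/1 = 80.02 mol.
Outlet amounts (n = n₀ + Σ ν·ξ):
  R: 192 − 1(90.82) = 101.2
  P: 0 + 1(90.82) − 1(80.02) = 10.8
  Q: 0 + 1(80.02) = 80.02
Total out = 101.2 + 10.8 + 80.02 = 192 mol.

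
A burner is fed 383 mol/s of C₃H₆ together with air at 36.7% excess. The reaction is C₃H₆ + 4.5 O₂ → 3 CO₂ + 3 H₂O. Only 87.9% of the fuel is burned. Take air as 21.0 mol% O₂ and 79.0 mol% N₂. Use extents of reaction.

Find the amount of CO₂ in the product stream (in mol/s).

Stoichiometric O₂ = 4.5 × 383 = 1724 mol/s; O₂ fed = 1724 × 1.367 = 2356 mol/s.
N₂ fed = 2356 × 79/21 = 8863 mol/s.
Fuel reacted = 0.879 × 383 → ξ = 336.7 mol/s.
Outlet (n = n₀ + ν ξ):
  C₃H₆: 383 − 1(336.7) = 46.34
  O₂: 2356 − 4.5(336.7) = 841.1
  N₂: 8863 (inert)
  CO₂: 0 + 3(336.7) = 1010
  H₂O: 0 + 3(336.7) = 1010

1010 mol/s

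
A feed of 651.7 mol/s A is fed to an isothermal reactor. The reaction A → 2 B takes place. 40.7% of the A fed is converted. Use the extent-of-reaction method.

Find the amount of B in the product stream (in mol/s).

530 mol/s

A reacted = 0.407 × 651.7 = 265.2 mol/s; ν_A = −1, so ξ = 265.2/1 = 265.2 mol/s.
Outlet amounts (n = n₀ + ν ξ):
  A: 651.7 − 1(265.2) = 386.5
  B: 0 + 2(265.2) = 530.5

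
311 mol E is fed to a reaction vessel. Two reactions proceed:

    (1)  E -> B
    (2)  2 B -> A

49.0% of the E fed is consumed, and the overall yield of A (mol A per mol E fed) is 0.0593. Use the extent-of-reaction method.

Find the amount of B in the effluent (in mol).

Conversion of E: E consumed = 1ξ₁ = 0.49 × 311 → ξ₁ = 152.4 mol.
Yield of A: 1ξ₂ / 311 = 0.0593 → ξ₂ = 18.44 mol.
Outlet amounts (n = n₀ + Σ ν·ξ):
  E: 311 − 1(152.4) = 158.6
  B: 0 + 1(152.4) − 2(18.44) = 115.5
  A: 0 + 1(18.44) = 18.44

116 mol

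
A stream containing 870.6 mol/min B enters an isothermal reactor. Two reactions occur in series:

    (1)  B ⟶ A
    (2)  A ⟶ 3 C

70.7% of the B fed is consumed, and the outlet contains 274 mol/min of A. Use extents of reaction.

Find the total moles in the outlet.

Conversion of B: B consumed = 1ξ₁ = 0.707 × 870.6 → ξ₁ = 615.5 mol/min.
A balance: n_A = 0 + 1ξ₁ − 1ξ₂ = 274 → ξ₂ = (1·615.5 − 274)/1 = 341.5 mol/min.
Outlet amounts (n = n₀ + Σ ν·ξ):
  B: 870.6 − 1(615.5) = 255.1
  A: 0 + 1(615.5) − 1(341.5) = 274
  C: 0 + 3(341.5) = 1025
Total out = 255.1 + 274 + 1025 = 1554 mol/min.

1550 mol/min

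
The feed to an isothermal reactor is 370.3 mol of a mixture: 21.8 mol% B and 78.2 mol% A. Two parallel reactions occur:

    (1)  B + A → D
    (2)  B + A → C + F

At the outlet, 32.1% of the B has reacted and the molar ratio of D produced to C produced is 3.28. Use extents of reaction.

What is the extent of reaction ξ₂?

ξ₂ = 6.05 mol

Conversion of B: B consumed = 0.321 × 80.73 = 25.91 mol = 1ξ₁ + 1ξ₂.
Selectivity: 1ξ₁ / (1ξ₂) = 3.28 → ξ₁ = 3.28 ξ₂.
Substitute: (1·3.28 + 1) ξ₂ = 25.91 → ξ₂ = 6.054 mol, ξ₁ = 19.86 mol.
Outlet amounts (n = n₀ + Σ ν·ξ):
  B: 80.73 − 1(19.86) − 1(6.054) = 54.81
  A: 289.6 − 1(19.86) − 1(6.054) = 263.7
  D: 0 + 1(19.86) = 19.86
  C: 0 + 1(6.054) = 6.054
  F: 0 + 1(6.054) = 6.054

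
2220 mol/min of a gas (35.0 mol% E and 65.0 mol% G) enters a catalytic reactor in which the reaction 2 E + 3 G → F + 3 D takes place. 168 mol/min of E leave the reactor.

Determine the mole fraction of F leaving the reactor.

For E: n = n₀ − 2ξ → 168 = 777 − 2ξ, giving ξ = 304.5 mol/min.
Outlet amounts (n = n₀ + ν ξ):
  E: 777 − 2(304.5) = 168
  G: 1443 − 3(304.5) = 529.5
  F: 0 + 1(304.5) = 304.5
  D: 0 + 3(304.5) = 913.5
Total out = 1916 mol/min; y_F = 304.5 / 1916 = 0.159.

0.159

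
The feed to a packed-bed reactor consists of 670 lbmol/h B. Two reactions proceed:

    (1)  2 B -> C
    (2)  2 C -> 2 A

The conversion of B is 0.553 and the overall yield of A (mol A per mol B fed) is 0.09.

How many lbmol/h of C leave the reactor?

125 lbmol/h

Conversion of B: B consumed = 2ξ₁ = 0.553 × 670 → ξ₁ = 185.3 lbmol/h.
Yield of A: 2ξ₂ / 670 = 0.09 → ξ₂ = 30.15 lbmol/h.
Outlet amounts (n = n₀ + Σ ν·ξ):
  B: 670 − 2(185.3) = 299.5
  C: 0 + 1(185.3) − 2(30.15) = 125
  A: 0 + 2(30.15) = 60.3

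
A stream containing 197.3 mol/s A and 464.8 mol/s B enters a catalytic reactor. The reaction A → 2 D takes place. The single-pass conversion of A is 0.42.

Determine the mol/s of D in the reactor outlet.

A reacted = 0.42 × 197.3 = 82.87 mol/s; ν_A = −1, so ξ = 82.87/1 = 82.87 mol/s.
Outlet amounts (n = n₀ + ν ξ):
  A: 197.3 − 1(82.87) = 114.4
  D: 0 + 2(82.87) = 165.7
  B: 464.8 (inert)

166 mol/s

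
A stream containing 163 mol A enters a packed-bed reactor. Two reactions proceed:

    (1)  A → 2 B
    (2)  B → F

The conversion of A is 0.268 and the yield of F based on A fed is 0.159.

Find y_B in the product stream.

0.297

Conversion of A: A consumed = 1ξ₁ = 0.268 × 163 → ξ₁ = 43.68 mol.
Yield of F: 1ξ₂ / 163 = 0.159 → ξ₂ = 25.92 mol.
Outlet amounts (n = n₀ + Σ ν·ξ):
  A: 163 − 1(43.68) = 119.3
  B: 0 + 2(43.68) − 1(25.92) = 61.45
  F: 0 + 1(25.92) = 25.92
Total out = 206.7 mol; y_B = 61.45 / 206.7 = 0.2973.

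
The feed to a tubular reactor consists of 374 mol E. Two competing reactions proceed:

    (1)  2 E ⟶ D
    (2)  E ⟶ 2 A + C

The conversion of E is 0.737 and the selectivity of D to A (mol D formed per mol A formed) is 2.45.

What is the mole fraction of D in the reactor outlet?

0.417

Conversion of E: E consumed = 0.737 × 374 = 275.6 mol = 2ξ₁ + 1ξ₂.
Selectivity: 1ξ₁ / (2ξ₂) = 2.45 → ξ₁ = 4.9 ξ₂.
Substitute: (2·4.9 + 1) ξ₂ = 275.6 → ξ₂ = 25.52 mol, ξ₁ = 125.1 mol.
Outlet amounts (n = n₀ + Σ ν·ξ):
  E: 374 − 2(125.1) − 1(25.52) = 98.36
  D: 0 + 1(125.1) = 125.1
  A: 0 + 2(25.52) = 51.04
  C: 0 + 1(25.52) = 25.52
Total out = 300 mol; y_D = 125.1 / 300 = 0.4169.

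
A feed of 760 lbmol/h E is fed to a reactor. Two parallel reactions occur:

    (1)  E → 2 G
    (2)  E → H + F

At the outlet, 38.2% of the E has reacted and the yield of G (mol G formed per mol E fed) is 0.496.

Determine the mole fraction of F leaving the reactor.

0.097

Yield of G: 2ξ₁ / 760 = 0.496 → ξ₁ = 188.5 lbmol/h.
Conversion of E: 1ξ₁ + 1ξ₂ = 0.382 × 760 = 290.3 → ξ₂ = 101.8 lbmol/h.
Outlet amounts (n = n₀ + Σ ν·ξ):
  E: 760 − 1(188.5) − 1(101.8) = 469.7
  G: 0 + 2(188.5) = 377
  H: 0 + 1(101.8) = 101.8
  F: 0 + 1(101.8) = 101.8
Total out = 1050 lbmol/h; y_F = 101.8 / 1050 = 0.09696.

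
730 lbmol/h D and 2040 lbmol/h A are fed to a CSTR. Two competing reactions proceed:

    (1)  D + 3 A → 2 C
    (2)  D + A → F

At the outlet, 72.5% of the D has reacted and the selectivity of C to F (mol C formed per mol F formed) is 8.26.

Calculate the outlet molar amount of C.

Conversion of D: D consumed = 0.725 × 730 = 529.2 lbmol/h = 1ξ₁ + 1ξ₂.
Selectivity: 2ξ₁ / (1ξ₂) = 8.26 → ξ₁ = 4.13 ξ₂.
Substitute: (1·4.13 + 1) ξ₂ = 529.2 → ξ₂ = 103.2 lbmol/h, ξ₁ = 426.1 lbmol/h.
Outlet amounts (n = n₀ + Σ ν·ξ):
  D: 730 − 1(426.1) − 1(103.2) = 200.8
  A: 2040 − 3(426.1) − 1(103.2) = 658.6
  C: 0 + 2(426.1) = 852.2
  F: 0 + 1(103.2) = 103.2

852 lbmol/h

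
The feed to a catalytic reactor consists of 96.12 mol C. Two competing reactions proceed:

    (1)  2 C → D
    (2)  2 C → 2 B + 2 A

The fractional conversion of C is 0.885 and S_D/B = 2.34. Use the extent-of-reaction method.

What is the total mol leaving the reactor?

Conversion of C: C consumed = 0.885 × 96.12 = 85.07 mol = 2ξ₁ + 2ξ₂.
Selectivity: 1ξ₁ / (2ξ₂) = 2.34 → ξ₁ = 4.68 ξ₂.
Substitute: (2·4.68 + 2) ξ₂ = 85.07 → ξ₂ = 7.488 mol, ξ₁ = 35.04 mol.
Outlet amounts (n = n₀ + Σ ν·ξ):
  C: 96.12 − 2(35.04) − 2(7.488) = 11.05
  D: 0 + 1(35.04) = 35.04
  B: 0 + 2(7.488) = 14.98
  A: 0 + 2(7.488) = 14.98
Total out = 11.05 + 35.04 + 14.98 + 14.98 = 76.05 mol.

76.1 mol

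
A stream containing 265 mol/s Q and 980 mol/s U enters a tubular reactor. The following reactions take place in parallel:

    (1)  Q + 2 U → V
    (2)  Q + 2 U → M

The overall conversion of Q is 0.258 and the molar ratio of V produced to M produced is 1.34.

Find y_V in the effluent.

Conversion of Q: Q consumed = 0.258 × 265 = 68.37 mol/s = 1ξ₁ + 1ξ₂.
Selectivity: 1ξ₁ / (1ξ₂) = 1.34 → ξ₁ = 1.34 ξ₂.
Substitute: (1·1.34 + 1) ξ₂ = 68.37 → ξ₂ = 29.22 mol/s, ξ₁ = 39.15 mol/s.
Outlet amounts (n = n₀ + Σ ν·ξ):
  Q: 265 − 1(39.15) − 1(29.22) = 196.6
  U: 980 − 2(39.15) − 2(29.22) = 843.3
  V: 0 + 1(39.15) = 39.15
  M: 0 + 1(29.22) = 29.22
Total out = 1108 mol/s; y_V = 39.15 / 1108 = 0.03533.

0.0353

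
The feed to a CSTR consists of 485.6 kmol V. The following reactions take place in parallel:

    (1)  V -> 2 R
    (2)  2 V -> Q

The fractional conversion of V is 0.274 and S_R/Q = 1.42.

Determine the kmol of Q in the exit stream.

Conversion of V: V consumed = 0.274 × 485.6 = 133.1 kmol = 1ξ₁ + 2ξ₂.
Selectivity: 2ξ₁ / (1ξ₂) = 1.42 → ξ₁ = 0.71 ξ₂.
Substitute: (1·0.71 + 2) ξ₂ = 133.1 → ξ₂ = 49.1 kmol, ξ₁ = 34.86 kmol.
Outlet amounts (n = n₀ + Σ ν·ξ):
  V: 485.6 − 1(34.86) − 2(49.1) = 352.5
  R: 0 + 2(34.86) = 69.72
  Q: 0 + 1(49.1) = 49.1

49.1 kmol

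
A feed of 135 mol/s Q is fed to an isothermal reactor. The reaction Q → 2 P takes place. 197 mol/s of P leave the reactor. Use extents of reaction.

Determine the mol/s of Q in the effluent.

For P: n = n₀ + 2ξ → 197 = 0 + 2ξ, giving ξ = 98.5 mol/s.
Outlet amounts (n = n₀ + ν ξ):
  Q: 135 − 1(98.5) = 36.5
  P: 0 + 2(98.5) = 197

36.5 mol/s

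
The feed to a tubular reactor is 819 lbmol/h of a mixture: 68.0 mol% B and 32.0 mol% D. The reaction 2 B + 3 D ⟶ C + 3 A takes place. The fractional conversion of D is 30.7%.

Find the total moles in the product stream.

D reacted = 0.307 × 262.1 = 80.46 lbmol/h; ν_D = −3, so ξ = 80.46/3 = 26.82 lbmol/h.
Outlet amounts (n = n₀ + ν ξ):
  B: 556.9 − 2(26.82) = 503.3
  D: 262.1 − 3(26.82) = 181.6
  C: 0 + 1(26.82) = 26.82
  A: 0 + 3(26.82) = 80.46
Total out = 503.3 + 181.6 + 26.82 + 80.46 = 792.2 lbmol/h.

792 lbmol/h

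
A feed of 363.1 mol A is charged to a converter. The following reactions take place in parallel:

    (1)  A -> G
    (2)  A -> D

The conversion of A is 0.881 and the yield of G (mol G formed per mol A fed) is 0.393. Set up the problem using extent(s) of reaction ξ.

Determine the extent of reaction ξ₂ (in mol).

Yield of G: 1ξ₁ / 363.1 = 0.393 → ξ₁ = 142.7 mol.
Conversion of A: 1ξ₁ + 1ξ₂ = 0.881 × 363.1 = 319.9 → ξ₂ = 177.2 mol.
Outlet amounts (n = n₀ + Σ ν·ξ):
  A: 363.1 − 1(142.7) − 1(177.2) = 43.21
  G: 0 + 1(142.7) = 142.7
  D: 0 + 1(177.2) = 177.2

ξ₂ = 177 mol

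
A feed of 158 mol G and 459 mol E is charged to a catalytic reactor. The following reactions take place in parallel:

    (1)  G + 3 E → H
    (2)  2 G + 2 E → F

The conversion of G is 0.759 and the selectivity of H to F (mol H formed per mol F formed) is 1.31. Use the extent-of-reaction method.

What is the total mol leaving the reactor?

Conversion of G: G consumed = 0.759 × 158 = 119.9 mol = 1ξ₁ + 2ξ₂.
Selectivity: 1ξ₁ / (1ξ₂) = 1.31 → ξ₁ = 1.31 ξ₂.
Substitute: (1·1.31 + 2) ξ₂ = 119.9 → ξ₂ = 36.23 mol, ξ₁ = 47.46 mol.
Outlet amounts (n = n₀ + Σ ν·ξ):
  G: 158 − 1(47.46) − 2(36.23) = 38.08
  E: 459 − 3(47.46) − 2(36.23) = 244.2
  H: 0 + 1(47.46) = 47.46
  F: 0 + 1(36.23) = 36.23
Total out = 38.08 + 244.2 + 47.46 + 36.23 = 365.9 mol.

366 mol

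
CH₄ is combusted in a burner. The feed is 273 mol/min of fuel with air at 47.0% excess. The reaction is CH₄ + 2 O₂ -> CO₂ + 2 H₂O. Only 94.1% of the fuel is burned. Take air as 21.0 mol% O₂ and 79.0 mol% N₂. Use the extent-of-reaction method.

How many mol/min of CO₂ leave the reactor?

257 mol/min

Stoichiometric O₂ = 2 × 273 = 546 mol/min; O₂ fed = 546 × 1.470 = 802.6 mol/min.
N₂ fed = 802.6 × 79/21 = 3019 mol/min.
Fuel reacted = 0.941 × 273 → ξ = 256.9 mol/min.
Outlet (n = n₀ + ν ξ):
  CH₄: 273 − 1(256.9) = 16.11
  O₂: 802.6 − 2(256.9) = 288.8
  N₂: 3019 (inert)
  CO₂: 0 + 1(256.9) = 256.9
  H₂O: 0 + 2(256.9) = 513.8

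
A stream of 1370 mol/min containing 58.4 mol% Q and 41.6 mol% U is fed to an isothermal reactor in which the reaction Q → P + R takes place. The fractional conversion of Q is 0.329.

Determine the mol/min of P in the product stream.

263 mol/min

Q reacted = 0.329 × 800.1 = 263.2 mol/min; ν_Q = −1, so ξ = 263.2/1 = 263.2 mol/min.
Outlet amounts (n = n₀ + ν ξ):
  Q: 800.1 − 1(263.2) = 536.9
  P: 0 + 1(263.2) = 263.2
  R: 0 + 1(263.2) = 263.2
  U: 569.9 (inert)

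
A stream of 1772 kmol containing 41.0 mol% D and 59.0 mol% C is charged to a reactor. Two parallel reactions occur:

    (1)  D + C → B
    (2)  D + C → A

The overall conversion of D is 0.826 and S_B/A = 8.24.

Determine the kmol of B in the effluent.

535 kmol

Conversion of D: D consumed = 0.826 × 726.5 = 600.1 kmol = 1ξ₁ + 1ξ₂.
Selectivity: 1ξ₁ / (1ξ₂) = 8.24 → ξ₁ = 8.24 ξ₂.
Substitute: (1·8.24 + 1) ξ₂ = 600.1 → ξ₂ = 64.95 kmol, ξ₁ = 535.2 kmol.
Outlet amounts (n = n₀ + Σ ν·ξ):
  D: 726.5 − 1(535.2) − 1(64.95) = 126.4
  C: 1045 − 1(535.2) − 1(64.95) = 445.4
  B: 0 + 1(535.2) = 535.2
  A: 0 + 1(64.95) = 64.95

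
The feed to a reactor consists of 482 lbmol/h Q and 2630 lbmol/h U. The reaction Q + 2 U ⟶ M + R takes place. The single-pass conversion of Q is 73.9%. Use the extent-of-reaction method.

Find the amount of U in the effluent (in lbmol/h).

Q reacted = 0.739 × 482 = 356.2 lbmol/h; ν_Q = −1, so ξ = 356.2/1 = 356.2 lbmol/h.
Outlet amounts (n = n₀ + ν ξ):
  Q: 482 − 1(356.2) = 125.8
  U: 2630 − 2(356.2) = 1918
  M: 0 + 1(356.2) = 356.2
  R: 0 + 1(356.2) = 356.2

1920 lbmol/h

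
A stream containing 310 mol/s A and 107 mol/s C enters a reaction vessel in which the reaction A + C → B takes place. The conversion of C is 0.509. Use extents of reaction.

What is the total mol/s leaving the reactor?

C reacted = 0.509 × 107 = 54.46 mol/s; ν_C = −1, so ξ = 54.46/1 = 54.46 mol/s.
Outlet amounts (n = n₀ + ν ξ):
  A: 310 − 1(54.46) = 255.5
  C: 107 − 1(54.46) = 52.54
  B: 0 + 1(54.46) = 54.46
Total out = 255.5 + 52.54 + 54.46 = 362.5 mol/s.

363 mol/s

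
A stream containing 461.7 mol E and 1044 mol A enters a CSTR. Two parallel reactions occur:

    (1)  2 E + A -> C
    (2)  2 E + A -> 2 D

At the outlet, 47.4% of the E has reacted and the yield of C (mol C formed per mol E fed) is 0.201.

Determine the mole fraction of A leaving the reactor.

Yield of C: 1ξ₁ / 461.7 = 0.201 → ξ₁ = 92.8 mol.
Conversion of E: 2ξ₁ + 2ξ₂ = 0.474 × 461.7 = 218.8 → ξ₂ = 16.62 mol.
Outlet amounts (n = n₀ + Σ ν·ξ):
  E: 461.7 − 2(92.8) − 2(16.62) = 242.9
  A: 1044 − 1(92.8) − 1(16.62) = 934.6
  C: 0 + 1(92.8) = 92.8
  D: 0 + 2(16.62) = 33.24
Total out = 1303 mol; y_A = 934.6 / 1303 = 0.717.

0.717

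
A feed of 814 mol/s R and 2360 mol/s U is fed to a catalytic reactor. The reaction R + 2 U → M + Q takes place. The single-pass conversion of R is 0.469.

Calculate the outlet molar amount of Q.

R reacted = 0.469 × 814 = 381.8 mol/s; ν_R = −1, so ξ = 381.8/1 = 381.8 mol/s.
Outlet amounts (n = n₀ + ν ξ):
  R: 814 − 1(381.8) = 432.2
  U: 2360 − 2(381.8) = 1596
  M: 0 + 1(381.8) = 381.8
  Q: 0 + 1(381.8) = 381.8

382 mol/s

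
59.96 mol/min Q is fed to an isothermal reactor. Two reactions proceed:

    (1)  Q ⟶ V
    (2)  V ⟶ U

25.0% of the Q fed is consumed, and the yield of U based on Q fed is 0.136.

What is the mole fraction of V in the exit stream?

0.114

Conversion of Q: Q consumed = 1ξ₁ = 0.25 × 59.96 → ξ₁ = 14.99 mol/min.
Yield of U: 1ξ₂ / 59.96 = 0.136 → ξ₂ = 8.155 mol/min.
Outlet amounts (n = n₀ + Σ ν·ξ):
  Q: 59.96 − 1(14.99) = 44.97
  V: 0 + 1(14.99) − 1(8.155) = 6.835
  U: 0 + 1(8.155) = 8.155
Total out = 59.96 mol/min; y_V = 6.835 / 59.96 = 0.114.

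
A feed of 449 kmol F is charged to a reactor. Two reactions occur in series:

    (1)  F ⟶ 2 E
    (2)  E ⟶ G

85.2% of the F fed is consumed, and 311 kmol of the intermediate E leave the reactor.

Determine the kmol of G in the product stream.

Conversion of F: F consumed = 1ξ₁ = 0.852 × 449 → ξ₁ = 382.5 kmol.
E balance: n_E = 0 + 2ξ₁ − 1ξ₂ = 311 → ξ₂ = (2·382.5 − 311)/1 = 454.1 kmol.
Outlet amounts (n = n₀ + Σ ν·ξ):
  F: 449 − 1(382.5) = 66.45
  E: 0 + 2(382.5) − 1(454.1) = 311
  G: 0 + 1(454.1) = 454.1

454 kmol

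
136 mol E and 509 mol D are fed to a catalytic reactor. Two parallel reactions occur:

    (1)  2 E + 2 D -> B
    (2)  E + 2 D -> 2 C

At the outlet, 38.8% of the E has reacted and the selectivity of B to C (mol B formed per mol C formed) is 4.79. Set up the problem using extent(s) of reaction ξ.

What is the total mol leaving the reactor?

Conversion of E: E consumed = 0.388 × 136 = 52.77 mol = 2ξ₁ + 1ξ₂.
Selectivity: 1ξ₁ / (2ξ₂) = 4.79 → ξ₁ = 9.58 ξ₂.
Substitute: (2·9.58 + 1) ξ₂ = 52.77 → ξ₂ = 2.617 mol, ξ₁ = 25.08 mol.
Outlet amounts (n = n₀ + Σ ν·ξ):
  E: 136 − 2(25.08) − 1(2.617) = 83.23
  D: 509 − 2(25.08) − 2(2.617) = 453.6
  B: 0 + 1(25.08) = 25.08
  C: 0 + 2(2.617) = 5.235
Total out = 83.23 + 453.6 + 25.08 + 5.235 = 567.2 mol.

567 mol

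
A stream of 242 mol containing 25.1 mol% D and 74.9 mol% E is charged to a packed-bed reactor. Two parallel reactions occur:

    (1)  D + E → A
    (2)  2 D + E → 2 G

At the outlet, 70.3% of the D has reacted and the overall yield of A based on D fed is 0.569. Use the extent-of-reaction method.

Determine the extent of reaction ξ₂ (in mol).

Yield of A: 1ξ₁ / 60.74 = 0.569 → ξ₁ = 34.56 mol.
Conversion of D: 1ξ₁ + 2ξ₂ = 0.703 × 60.74 = 42.7 → ξ₂ = 4.07 mol.
Outlet amounts (n = n₀ + Σ ν·ξ):
  D: 60.74 − 1(34.56) − 2(4.07) = 18.04
  E: 181.3 − 1(34.56) − 1(4.07) = 142.6
  A: 0 + 1(34.56) = 34.56
  G: 0 + 2(4.07) = 8.139

ξ₂ = 4.07 mol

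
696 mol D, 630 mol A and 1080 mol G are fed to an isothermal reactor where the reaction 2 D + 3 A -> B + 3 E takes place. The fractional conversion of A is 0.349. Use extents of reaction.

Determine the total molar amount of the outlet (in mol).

A reacted = 0.349 × 630 = 219.9 mol; ν_A = −3, so ξ = 219.9/3 = 73.29 mol.
Outlet amounts (n = n₀ + ν ξ):
  D: 696 − 2(73.29) = 549.4
  A: 630 − 3(73.29) = 410.1
  B: 0 + 1(73.29) = 73.29
  E: 0 + 3(73.29) = 219.9
  G: 1080 (inert)
Total out = 549.4 + 410.1 + 73.29 + 219.9 + 1080 = 2333 mol.

2330 mol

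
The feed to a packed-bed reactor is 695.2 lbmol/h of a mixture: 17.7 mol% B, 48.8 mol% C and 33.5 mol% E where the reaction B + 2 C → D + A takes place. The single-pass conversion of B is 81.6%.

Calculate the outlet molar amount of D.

100 lbmol/h

B reacted = 0.816 × 123.1 = 100.4 lbmol/h; ν_B = −1, so ξ = 100.4/1 = 100.4 lbmol/h.
Outlet amounts (n = n₀ + ν ξ):
  B: 123.1 − 1(100.4) = 22.64
  C: 339.3 − 2(100.4) = 138.4
  D: 0 + 1(100.4) = 100.4
  A: 0 + 1(100.4) = 100.4
  E: 232.9 (inert)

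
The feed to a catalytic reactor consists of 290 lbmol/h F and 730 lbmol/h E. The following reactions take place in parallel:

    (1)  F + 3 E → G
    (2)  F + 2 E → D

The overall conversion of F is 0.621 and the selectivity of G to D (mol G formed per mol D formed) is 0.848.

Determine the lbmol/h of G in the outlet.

82.6 lbmol/h

Conversion of F: F consumed = 0.621 × 290 = 180.1 lbmol/h = 1ξ₁ + 1ξ₂.
Selectivity: 1ξ₁ / (1ξ₂) = 0.848 → ξ₁ = 0.848 ξ₂.
Substitute: (1·0.848 + 1) ξ₂ = 180.1 → ξ₂ = 97.45 lbmol/h, ξ₁ = 82.64 lbmol/h.
Outlet amounts (n = n₀ + Σ ν·ξ):
  F: 290 − 1(82.64) − 1(97.45) = 109.9
  E: 730 − 3(82.64) − 2(97.45) = 287.2
  G: 0 + 1(82.64) = 82.64
  D: 0 + 1(97.45) = 97.45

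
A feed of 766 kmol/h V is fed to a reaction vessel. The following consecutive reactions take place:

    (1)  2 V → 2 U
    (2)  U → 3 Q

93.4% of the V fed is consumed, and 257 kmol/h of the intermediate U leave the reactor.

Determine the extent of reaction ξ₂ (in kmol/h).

ξ₂ = 458 kmol/h

Conversion of V: V consumed = 2ξ₁ = 0.934 × 766 → ξ₁ = 357.7 kmol/h.
U balance: n_U = 0 + 2ξ₁ − 1ξ₂ = 257 → ξ₂ = (2·357.7 − 257)/1 = 458.4 kmol/h.
Outlet amounts (n = n₀ + Σ ν·ξ):
  V: 766 − 2(357.7) = 50.56
  U: 0 + 2(357.7) − 1(458.4) = 257
  Q: 0 + 3(458.4) = 1375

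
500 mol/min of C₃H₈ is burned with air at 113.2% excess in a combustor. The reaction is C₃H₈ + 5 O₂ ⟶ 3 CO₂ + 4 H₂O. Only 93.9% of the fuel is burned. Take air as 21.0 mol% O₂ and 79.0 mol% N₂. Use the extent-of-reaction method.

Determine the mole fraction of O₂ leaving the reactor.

Stoichiometric O₂ = 5 × 500 = 2500 mol/min; O₂ fed = 2500 × 2.132 = 5330 mol/min.
N₂ fed = 5330 × 79/21 = 20050 mol/min.
Fuel reacted = 0.939 × 500 → ξ = 469.5 mol/min.
Outlet (n = n₀ + ν ξ):
  C₃H₈: 500 − 1(469.5) = 30.5
  O₂: 5330 − 5(469.5) = 2982
  N₂: 20050 (inert)
  CO₂: 0 + 3(469.5) = 1408
  H₂O: 0 + 4(469.5) = 1878
Total out = 26350 mol/min; y_O₂ = 2982 / 26350 = 0.1132.

0.113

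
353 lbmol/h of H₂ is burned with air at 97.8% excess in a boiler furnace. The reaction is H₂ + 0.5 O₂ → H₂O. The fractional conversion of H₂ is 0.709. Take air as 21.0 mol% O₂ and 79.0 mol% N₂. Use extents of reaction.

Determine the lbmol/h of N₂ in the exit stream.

Stoichiometric O₂ = 0.5 × 353 = 176.5 lbmol/h; O₂ fed = 176.5 × 1.978 = 349.1 lbmol/h.
N₂ fed = 349.1 × 79/21 = 1313 lbmol/h.
Fuel reacted = 0.709 × 353 → ξ = 250.3 lbmol/h.
Outlet (n = n₀ + ν ξ):
  H₂: 353 − 1(250.3) = 102.7
  O₂: 349.1 − 0.5(250.3) = 224
  N₂: 1313 (inert)
  H₂O: 0 + 1(250.3) = 250.3

1310 lbmol/h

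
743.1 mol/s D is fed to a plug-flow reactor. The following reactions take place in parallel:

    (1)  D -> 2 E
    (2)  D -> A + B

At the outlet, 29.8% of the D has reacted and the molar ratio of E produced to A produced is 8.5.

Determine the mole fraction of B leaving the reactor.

0.0437

Conversion of D: D consumed = 0.298 × 743.1 = 221.4 mol/s = 1ξ₁ + 1ξ₂.
Selectivity: 2ξ₁ / (1ξ₂) = 8.5 → ξ₁ = 4.25 ξ₂.
Substitute: (1·4.25 + 1) ξ₂ = 221.4 → ξ₂ = 42.18 mol/s, ξ₁ = 179.3 mol/s.
Outlet amounts (n = n₀ + Σ ν·ξ):
  D: 743.1 − 1(179.3) − 1(42.18) = 521.7
  E: 0 + 2(179.3) = 358.5
  A: 0 + 1(42.18) = 42.18
  B: 0 + 1(42.18) = 42.18
Total out = 964.5 mol/s; y_B = 42.18 / 964.5 = 0.04373.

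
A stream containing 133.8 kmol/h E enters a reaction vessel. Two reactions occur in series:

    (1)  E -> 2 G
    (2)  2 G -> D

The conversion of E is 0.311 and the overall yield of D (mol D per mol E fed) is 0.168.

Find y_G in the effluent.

Conversion of E: E consumed = 1ξ₁ = 0.311 × 133.8 → ξ₁ = 41.61 kmol/h.
Yield of D: 1ξ₂ / 133.8 = 0.168 → ξ₂ = 22.48 kmol/h.
Outlet amounts (n = n₀ + Σ ν·ξ):
  E: 133.8 − 1(41.61) = 92.19
  G: 0 + 2(41.61) − 2(22.48) = 38.27
  D: 0 + 1(22.48) = 22.48
Total out = 152.9 kmol/h; y_G = 38.27 / 152.9 = 0.2502.

0.25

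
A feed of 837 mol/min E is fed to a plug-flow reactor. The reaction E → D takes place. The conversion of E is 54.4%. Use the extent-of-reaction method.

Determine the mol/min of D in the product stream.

455 mol/min

E reacted = 0.544 × 837 = 455.3 mol/min; ν_E = −1, so ξ = 455.3/1 = 455.3 mol/min.
Outlet amounts (n = n₀ + ν ξ):
  E: 837 − 1(455.3) = 381.7
  D: 0 + 1(455.3) = 455.3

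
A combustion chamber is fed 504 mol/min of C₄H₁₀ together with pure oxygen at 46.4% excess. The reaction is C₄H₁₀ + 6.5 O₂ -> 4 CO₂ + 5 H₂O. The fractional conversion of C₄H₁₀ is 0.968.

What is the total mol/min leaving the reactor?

6030 mol/min

Stoichiometric O₂ = 6.5 × 504 = 3276 mol/min; O₂ fed = 3276 × 1.464 = 4796 mol/min.
Fuel reacted = 0.968 × 504 → ξ = 487.9 mol/min.
Outlet (n = n₀ + ν ξ):
  C₄H₁₀: 504 − 1(487.9) = 16.13
  O₂: 4796 − 6.5(487.9) = 1625
  CO₂: 0 + 4(487.9) = 1951
  H₂O: 0 + 5(487.9) = 2439
Total out = 16.13 + 1625 + 1951 + 2439 = 6032 mol/min.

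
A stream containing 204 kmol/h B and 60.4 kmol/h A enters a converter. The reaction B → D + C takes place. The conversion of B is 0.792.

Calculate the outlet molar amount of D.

162 kmol/h

B reacted = 0.792 × 204 = 161.6 kmol/h; ν_B = −1, so ξ = 161.6/1 = 161.6 kmol/h.
Outlet amounts (n = n₀ + ν ξ):
  B: 204 − 1(161.6) = 42.43
  D: 0 + 1(161.6) = 161.6
  C: 0 + 1(161.6) = 161.6
  A: 60.4 (inert)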